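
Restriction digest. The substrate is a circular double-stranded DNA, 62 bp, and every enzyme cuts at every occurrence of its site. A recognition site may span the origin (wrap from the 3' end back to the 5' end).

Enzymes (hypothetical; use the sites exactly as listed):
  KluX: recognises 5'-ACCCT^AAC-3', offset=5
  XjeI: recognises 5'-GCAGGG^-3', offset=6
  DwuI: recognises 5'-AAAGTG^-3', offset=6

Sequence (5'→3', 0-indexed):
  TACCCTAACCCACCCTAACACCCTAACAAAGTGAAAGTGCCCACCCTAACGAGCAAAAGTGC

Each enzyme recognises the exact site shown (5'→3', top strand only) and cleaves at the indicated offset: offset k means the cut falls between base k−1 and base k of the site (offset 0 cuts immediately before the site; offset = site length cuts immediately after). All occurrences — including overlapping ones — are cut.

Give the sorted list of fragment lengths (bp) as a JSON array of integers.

Site scan:
  KluX (ACCCTAAC, off=5): starts [1, 11, 19, 42] → cuts [6, 16, 24, 47]
  XjeI (GCAGGG, off=6): no sites
  DwuI (AAAGTG, off=6): starts [27, 33, 55] → cuts [33, 39, 61]

All cut coordinates (distinct, sorted): [6, 16, 24, 33, 39, 47, 61]

Fragment lengths:
  6→16: 10 bp
  16→24: 8 bp
  24→33: 9 bp
  33→39: 6 bp
  39→47: 8 bp
  47→61: 14 bp
  61→6 (wrap): 62-61+6 = 7 bp

[6,7,8,8,9,10,14]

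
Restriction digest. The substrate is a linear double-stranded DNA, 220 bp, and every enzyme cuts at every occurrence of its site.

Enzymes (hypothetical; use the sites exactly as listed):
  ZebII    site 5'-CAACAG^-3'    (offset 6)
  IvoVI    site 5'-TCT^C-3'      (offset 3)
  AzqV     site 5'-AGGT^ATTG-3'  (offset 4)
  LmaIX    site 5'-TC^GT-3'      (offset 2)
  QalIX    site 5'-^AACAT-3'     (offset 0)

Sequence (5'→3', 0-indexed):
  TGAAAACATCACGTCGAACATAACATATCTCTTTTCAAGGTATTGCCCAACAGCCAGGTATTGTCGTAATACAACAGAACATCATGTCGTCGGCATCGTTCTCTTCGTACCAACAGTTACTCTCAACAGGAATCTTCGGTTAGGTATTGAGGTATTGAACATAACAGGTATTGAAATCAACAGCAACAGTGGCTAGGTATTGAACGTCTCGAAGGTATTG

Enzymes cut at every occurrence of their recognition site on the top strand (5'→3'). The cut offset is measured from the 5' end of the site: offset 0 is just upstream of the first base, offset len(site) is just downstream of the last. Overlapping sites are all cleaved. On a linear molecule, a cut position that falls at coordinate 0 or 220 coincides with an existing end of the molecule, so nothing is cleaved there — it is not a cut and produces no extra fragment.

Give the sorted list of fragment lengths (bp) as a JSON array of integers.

Site scan:
  ZebII CAACAG/6: at [47, 71, 110, 123, 177, 183] ⇒ [53, 77, 116, 129, 183, 189]
  IvoVI TCTC/3: at [27, 99, 120, 206] ⇒ [30, 102, 123, 209]
  AzqV AGGTATTG/4: at [37, 55, 141, 149, 165, 194, 212] ⇒ [41, 59, 145, 153, 169, 198, 216]
  LmaIX TCGT/2: at [63, 86, 95, 104] ⇒ [65, 88, 97, 106]
  QalIX AACAT/0: at [4, 16, 21, 77, 157] ⇒ [4, 16, 21, 77, 157]

All cut coordinates (distinct, sorted): [4, 16, 21, 30, 41, 53, 59, 65, 77, 88, 97, 102, 106, 116, 123, 129, 145, 153, 157, 169, 183, 189, 198, 209, 216]

Fragment lengths:
  [0,4): 4 bp
  [4,16): 12 bp
  [16,21): 5 bp
  [21,30): 9 bp
  [30,41): 11 bp
  [41,53): 12 bp
  [53,59): 6 bp
  [59,65): 6 bp
  [65,77): 12 bp
  [77,88): 11 bp
  [88,97): 9 bp
  [97,102): 5 bp
  [102,106): 4 bp
  [106,116): 10 bp
  [116,123): 7 bp
  [123,129): 6 bp
  [129,145): 16 bp
  [145,153): 8 bp
  [153,157): 4 bp
  [157,169): 12 bp
  [169,183): 14 bp
  [183,189): 6 bp
  [189,198): 9 bp
  [198,209): 11 bp
  [209,216): 7 bp
  [216,220): 4 bp

[4,4,4,4,5,5,6,6,6,6,7,7,8,9,9,9,10,11,11,11,12,12,12,12,14,16]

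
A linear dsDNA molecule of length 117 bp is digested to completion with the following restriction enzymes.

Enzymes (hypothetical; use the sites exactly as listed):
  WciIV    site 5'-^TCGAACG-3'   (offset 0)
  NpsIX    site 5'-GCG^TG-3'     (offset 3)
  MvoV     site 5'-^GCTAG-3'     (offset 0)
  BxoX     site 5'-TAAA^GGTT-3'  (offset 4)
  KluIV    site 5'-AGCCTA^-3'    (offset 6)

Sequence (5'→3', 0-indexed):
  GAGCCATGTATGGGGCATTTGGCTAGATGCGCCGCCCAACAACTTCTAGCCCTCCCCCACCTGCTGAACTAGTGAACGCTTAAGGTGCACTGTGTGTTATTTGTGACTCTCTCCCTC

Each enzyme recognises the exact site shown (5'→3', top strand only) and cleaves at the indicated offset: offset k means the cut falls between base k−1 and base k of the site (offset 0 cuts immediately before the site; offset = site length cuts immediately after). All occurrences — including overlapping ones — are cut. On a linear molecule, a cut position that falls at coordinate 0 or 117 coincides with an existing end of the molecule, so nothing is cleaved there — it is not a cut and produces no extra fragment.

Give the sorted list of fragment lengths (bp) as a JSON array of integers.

Per-enzyme occurrences:
  WciIV (TCGAACG, off=0): no sites
  NpsIX (GCGTG, off=3): no sites
  MvoV GCTAG/0: at [21] ⇒ [21]
  BxoX (TAAAGGTT, off=4): no sites
  KluIV (AGCCTA, off=6): no sites

All cut coordinates (distinct, sorted): [21]

Fragment lengths:
  [0,21): 21 bp
  [21,117): 96 bp

[21,96]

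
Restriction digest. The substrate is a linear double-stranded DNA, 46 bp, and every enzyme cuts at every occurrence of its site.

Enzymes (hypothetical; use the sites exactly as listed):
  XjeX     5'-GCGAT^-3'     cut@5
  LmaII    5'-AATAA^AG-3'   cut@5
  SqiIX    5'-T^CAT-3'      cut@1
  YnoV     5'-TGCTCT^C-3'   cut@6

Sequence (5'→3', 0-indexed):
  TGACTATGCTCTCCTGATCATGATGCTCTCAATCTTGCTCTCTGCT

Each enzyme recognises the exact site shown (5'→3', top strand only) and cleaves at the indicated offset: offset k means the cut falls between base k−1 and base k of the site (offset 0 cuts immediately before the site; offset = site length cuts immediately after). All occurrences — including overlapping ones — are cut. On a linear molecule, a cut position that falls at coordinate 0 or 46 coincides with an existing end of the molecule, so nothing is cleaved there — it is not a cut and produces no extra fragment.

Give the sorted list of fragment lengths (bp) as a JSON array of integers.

[5,6,11,12,12]

Per-enzyme occurrences:
  XjeX (GCGAT, off=5): no sites
  LmaII (AATAAAG, off=5): no sites
  SqiIX TCAT/1: at [17] ⇒ [18]
  YnoV TGCTCTC/6: at [6, 23, 35] ⇒ [12, 29, 41]

Pooled cuts: [12, 18, 29, 41]

Fragments:
  [0,12): 12 bp
  [12,18): 6 bp
  [18,29): 11 bp
  [29,41): 12 bp
  [41,46): 5 bp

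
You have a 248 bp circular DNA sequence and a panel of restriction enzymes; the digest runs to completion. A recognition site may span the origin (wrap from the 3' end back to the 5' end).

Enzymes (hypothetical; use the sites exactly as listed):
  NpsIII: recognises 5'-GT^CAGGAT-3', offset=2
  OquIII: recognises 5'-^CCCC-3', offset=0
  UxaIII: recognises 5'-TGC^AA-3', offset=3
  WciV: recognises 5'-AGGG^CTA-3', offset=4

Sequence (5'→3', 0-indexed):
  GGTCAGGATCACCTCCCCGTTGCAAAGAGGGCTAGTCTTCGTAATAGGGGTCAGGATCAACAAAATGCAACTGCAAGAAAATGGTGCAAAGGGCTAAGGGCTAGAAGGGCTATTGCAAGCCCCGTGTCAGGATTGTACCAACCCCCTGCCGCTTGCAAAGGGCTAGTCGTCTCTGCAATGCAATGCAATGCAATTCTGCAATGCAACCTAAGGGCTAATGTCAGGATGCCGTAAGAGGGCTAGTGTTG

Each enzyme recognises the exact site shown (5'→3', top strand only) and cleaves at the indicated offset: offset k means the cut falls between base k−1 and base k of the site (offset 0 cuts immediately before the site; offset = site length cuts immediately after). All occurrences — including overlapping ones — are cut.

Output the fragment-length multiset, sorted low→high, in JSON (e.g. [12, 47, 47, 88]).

Scan for sites:
  NpsIII GTCAGGAT/2: at [1, 49, 125, 219] ⇒ [3, 51, 127, 221]
  OquIII CCCC/0: at [14, 119, 141, 142] ⇒ [14, 119, 141, 142]
  UxaIII TGCAA/3: at [20, 65, 71, 84, 113, 153, 173, 178, 183, 188, 196, 201] ⇒ [23, 68, 74, 87, 116, 156, 176, 181, 186, 191, 199, 204]
  WciV AGGGCTA/4: at [27, 89, 96, 105, 158, 210, 235] ⇒ [31, 93, 100, 109, 162, 214, 239]

All cut coordinates (distinct, sorted): [3, 14, 23, 31, 51, 68, 74, 87, 93, 100, 109, 116, 119, 127, 141, 142, 156, 162, 176, 181, 186, 191, 199, 204, 214, 221, 239]

Fragments:
  3→14: 11 bp
  14→23: 9 bp
  23→31: 8 bp
  31→51: 20 bp
  51→68: 17 bp
  68→74: 6 bp
  74→87: 13 bp
  87→93: 6 bp
  93→100: 7 bp
  100→109: 9 bp
  109→116: 7 bp
  116→119: 3 bp
  119→127: 8 bp
  127→141: 14 bp
  141→142: 1 bp
  142→156: 14 bp
  156→162: 6 bp
  162→176: 14 bp
  176→181: 5 bp
  181→186: 5 bp
  186→191: 5 bp
  191→199: 8 bp
  199→204: 5 bp
  204→214: 10 bp
  214→221: 7 bp
  221→239: 18 bp
  239→3 (wrap): 248-239+3 = 12 bp

[1,3,5,5,5,5,6,6,6,7,7,7,8,8,8,9,9,10,11,12,13,14,14,14,17,18,20]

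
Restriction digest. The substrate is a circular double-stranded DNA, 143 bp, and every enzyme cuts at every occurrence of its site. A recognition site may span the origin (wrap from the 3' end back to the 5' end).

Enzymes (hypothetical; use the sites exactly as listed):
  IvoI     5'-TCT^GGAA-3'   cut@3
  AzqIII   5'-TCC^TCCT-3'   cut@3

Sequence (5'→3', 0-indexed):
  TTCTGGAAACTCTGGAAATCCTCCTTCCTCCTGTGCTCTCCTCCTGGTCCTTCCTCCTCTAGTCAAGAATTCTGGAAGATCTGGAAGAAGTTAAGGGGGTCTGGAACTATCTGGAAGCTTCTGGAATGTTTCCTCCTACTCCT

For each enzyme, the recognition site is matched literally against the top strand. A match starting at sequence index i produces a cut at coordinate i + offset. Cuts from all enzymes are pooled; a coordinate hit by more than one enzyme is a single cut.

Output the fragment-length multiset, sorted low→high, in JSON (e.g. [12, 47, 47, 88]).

Site scan:
  IvoI TCTGGAA/3: at [1, 10, 70, 79, 99, 109, 119] ⇒ [4, 13, 73, 82, 102, 112, 122]
  AzqIII TCCTCCT/3: at [18, 25, 38, 51, 130] ⇒ [21, 28, 41, 54, 133]

All cut coordinates (distinct, sorted): [4, 13, 21, 28, 41, 54, 73, 82, 102, 112, 122, 133]

Fragments:
  4→13: 9 bp
  13→21: 8 bp
  21→28: 7 bp
  28→41: 13 bp
  41→54: 13 bp
  54→73: 19 bp
  73→82: 9 bp
  82→102: 20 bp
  102→112: 10 bp
  112→122: 10 bp
  122→133: 11 bp
  133→4 (wrap): 143-133+4 = 14 bp

[7,8,9,9,10,10,11,13,13,14,19,20]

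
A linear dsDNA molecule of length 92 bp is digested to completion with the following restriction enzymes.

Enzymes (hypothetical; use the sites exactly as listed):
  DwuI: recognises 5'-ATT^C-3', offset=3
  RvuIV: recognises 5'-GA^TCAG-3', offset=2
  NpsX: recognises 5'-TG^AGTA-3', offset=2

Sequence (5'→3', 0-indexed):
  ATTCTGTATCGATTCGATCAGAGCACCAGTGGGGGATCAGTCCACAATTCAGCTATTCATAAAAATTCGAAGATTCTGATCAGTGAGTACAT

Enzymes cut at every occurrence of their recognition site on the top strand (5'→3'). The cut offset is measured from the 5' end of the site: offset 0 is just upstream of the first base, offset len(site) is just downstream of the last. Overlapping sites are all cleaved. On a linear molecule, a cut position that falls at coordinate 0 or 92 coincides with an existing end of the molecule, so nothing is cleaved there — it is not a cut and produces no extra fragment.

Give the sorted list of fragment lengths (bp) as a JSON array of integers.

Per-enzyme occurrences:
  DwuI ATTC/3: at [0, 11, 46, 54, 64, 72] ⇒ [3, 14, 49, 57, 67, 75]
  RvuIV GATCAG/2: at [15, 34, 77] ⇒ [17, 36, 79]
  NpsX TGAGTA/2: at [83] ⇒ [85]

Pooled cuts: [3, 14, 17, 36, 49, 57, 67, 75, 79, 85]

Fragments:
  [0,3): 3 bp
  [3,14): 11 bp
  [14,17): 3 bp
  [17,36): 19 bp
  [36,49): 13 bp
  [49,57): 8 bp
  [57,67): 10 bp
  [67,75): 8 bp
  [75,79): 4 bp
  [79,85): 6 bp
  [85,92): 7 bp

[3,3,4,6,7,8,8,10,11,13,19]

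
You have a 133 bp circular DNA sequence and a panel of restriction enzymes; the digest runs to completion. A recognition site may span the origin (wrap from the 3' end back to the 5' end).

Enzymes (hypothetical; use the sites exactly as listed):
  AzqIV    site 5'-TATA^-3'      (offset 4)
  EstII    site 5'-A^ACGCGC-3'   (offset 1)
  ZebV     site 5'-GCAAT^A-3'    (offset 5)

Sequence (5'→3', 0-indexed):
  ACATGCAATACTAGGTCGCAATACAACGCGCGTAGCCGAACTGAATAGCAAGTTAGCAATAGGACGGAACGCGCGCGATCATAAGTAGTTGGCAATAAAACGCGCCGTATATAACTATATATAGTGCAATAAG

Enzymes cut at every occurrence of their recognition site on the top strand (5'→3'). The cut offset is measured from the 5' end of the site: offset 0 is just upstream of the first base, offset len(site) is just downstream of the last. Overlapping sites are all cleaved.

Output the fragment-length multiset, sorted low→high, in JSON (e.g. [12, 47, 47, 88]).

Site scan:
  AzqIV (TATA, off=4): starts [107, 109, 115, 117, 119] → cuts [111, 113, 119, 121, 123]
  EstII (AACGCGC, off=1): starts [24, 67, 98] → cuts [25, 68, 99]
  ZebV (GCAATA, off=5): starts [4, 17, 55, 91, 125] → cuts [9, 22, 60, 96, 130]

All cut coordinates (distinct, sorted): [9, 22, 25, 60, 68, 96, 99, 111, 113, 119, 121, 123, 130]

Fragment lengths:
  9→22: 13 bp
  22→25: 3 bp
  25→60: 35 bp
  60→68: 8 bp
  68→96: 28 bp
  96→99: 3 bp
  99→111: 12 bp
  111→113: 2 bp
  113→119: 6 bp
  119→121: 2 bp
  121→123: 2 bp
  123→130: 7 bp
  130→9 (wrap): 133-130+9 = 12 bp

[2,2,2,3,3,6,7,8,12,12,13,28,35]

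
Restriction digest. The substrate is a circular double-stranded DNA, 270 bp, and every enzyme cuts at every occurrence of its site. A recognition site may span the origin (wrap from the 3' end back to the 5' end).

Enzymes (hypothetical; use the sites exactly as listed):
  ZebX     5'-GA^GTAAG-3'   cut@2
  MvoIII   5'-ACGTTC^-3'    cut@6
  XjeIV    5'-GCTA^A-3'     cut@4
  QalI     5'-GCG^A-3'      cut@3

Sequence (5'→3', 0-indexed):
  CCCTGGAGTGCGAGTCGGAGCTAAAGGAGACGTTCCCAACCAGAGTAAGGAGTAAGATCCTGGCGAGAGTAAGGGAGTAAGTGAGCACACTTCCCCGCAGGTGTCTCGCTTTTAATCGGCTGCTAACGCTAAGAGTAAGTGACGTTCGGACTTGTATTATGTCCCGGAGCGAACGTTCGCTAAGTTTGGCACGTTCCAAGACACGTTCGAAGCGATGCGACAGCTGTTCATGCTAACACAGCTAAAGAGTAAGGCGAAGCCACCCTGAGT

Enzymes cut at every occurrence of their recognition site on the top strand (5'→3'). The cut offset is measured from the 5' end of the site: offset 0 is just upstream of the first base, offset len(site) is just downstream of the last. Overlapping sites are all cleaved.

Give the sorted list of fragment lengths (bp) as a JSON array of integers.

Per-enzyme occurrences:
  ZebX (GAGTAAG, off=2): starts [42, 49, 66, 74, 132, 246] → cuts [44, 51, 68, 76, 134, 248]
  MvoIII (ACGTTC, off=6): starts [29, 141, 172, 190, 202] → cuts [35, 147, 178, 196, 208]
  XjeIV (GCTAA, off=4): starts [19, 121, 127, 178, 231, 240] → cuts [23, 125, 131, 182, 235, 244]
  QalI (GCGA, off=3): starts [9, 62, 168, 211, 216, 253] → cuts [12, 65, 171, 214, 219, 256]

All cut coordinates (distinct, sorted): [12, 23, 35, 44, 51, 65, 68, 76, 125, 131, 134, 147, 171, 178, 182, 196, 208, 214, 219, 235, 244, 248, 256]

Fragment lengths:
  12→23: 11 bp
  23→35: 12 bp
  35→44: 9 bp
  44→51: 7 bp
  51→65: 14 bp
  65→68: 3 bp
  68→76: 8 bp
  76→125: 49 bp
  125→131: 6 bp
  131→134: 3 bp
  134→147: 13 bp
  147→171: 24 bp
  171→178: 7 bp
  178→182: 4 bp
  182→196: 14 bp
  196→208: 12 bp
  208→214: 6 bp
  214→219: 5 bp
  219→235: 16 bp
  235→244: 9 bp
  244→248: 4 bp
  248→256: 8 bp
  256→12 (wrap): 270-256+12 = 26 bp

[3,3,4,4,5,6,6,7,7,8,8,9,9,11,12,12,13,14,14,16,24,26,49]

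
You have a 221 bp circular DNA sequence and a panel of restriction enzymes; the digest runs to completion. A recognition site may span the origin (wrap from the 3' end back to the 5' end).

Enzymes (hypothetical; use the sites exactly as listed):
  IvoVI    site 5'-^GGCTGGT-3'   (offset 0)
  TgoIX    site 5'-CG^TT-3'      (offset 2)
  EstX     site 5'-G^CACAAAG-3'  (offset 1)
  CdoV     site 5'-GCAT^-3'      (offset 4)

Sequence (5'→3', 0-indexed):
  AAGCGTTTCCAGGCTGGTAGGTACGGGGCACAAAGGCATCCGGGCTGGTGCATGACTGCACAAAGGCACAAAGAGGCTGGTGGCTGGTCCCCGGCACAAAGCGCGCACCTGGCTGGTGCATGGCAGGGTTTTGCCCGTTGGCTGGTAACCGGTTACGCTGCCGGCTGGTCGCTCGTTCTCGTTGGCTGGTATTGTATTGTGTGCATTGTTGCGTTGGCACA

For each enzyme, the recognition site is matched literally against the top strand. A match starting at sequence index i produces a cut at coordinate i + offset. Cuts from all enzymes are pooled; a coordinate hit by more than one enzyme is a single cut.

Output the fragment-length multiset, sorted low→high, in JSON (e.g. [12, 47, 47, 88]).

Site scan:
  IvoVI GGCTGGT/0: at [11, 42, 74, 81, 110, 139, 162, 183] ⇒ [11, 42, 74, 81, 110, 139, 162, 183]
  TgoIX CGTT/2: at [3, 135, 173, 179, 211] ⇒ [5, 137, 175, 181, 213]
  EstX GCACAAAG/1: at [27, 57, 65, 93, 216] ⇒ [28, 58, 66, 94, 217]
  CdoV GCAT/4: at [35, 49, 117, 202] ⇒ [39, 53, 121, 206]

Pooled cuts: [5, 11, 28, 39, 42, 53, 58, 66, 74, 81, 94, 110, 121, 137, 139, 162, 175, 181, 183, 206, 213, 217]

Fragment lengths:
  5→11: 6 bp
  11→28: 17 bp
  28→39: 11 bp
  39→42: 3 bp
  42→53: 11 bp
  53→58: 5 bp
  58→66: 8 bp
  66→74: 8 bp
  74→81: 7 bp
  81→94: 13 bp
  94→110: 16 bp
  110→121: 11 bp
  121→137: 16 bp
  137→139: 2 bp
  139→162: 23 bp
  162→175: 13 bp
  175→181: 6 bp
  181→183: 2 bp
  183→206: 23 bp
  206→213: 7 bp
  213→217: 4 bp
  217→5 (wrap): 221-217+5 = 9 bp

[2,2,3,4,5,6,6,7,7,8,8,9,11,11,11,13,13,16,16,17,23,23]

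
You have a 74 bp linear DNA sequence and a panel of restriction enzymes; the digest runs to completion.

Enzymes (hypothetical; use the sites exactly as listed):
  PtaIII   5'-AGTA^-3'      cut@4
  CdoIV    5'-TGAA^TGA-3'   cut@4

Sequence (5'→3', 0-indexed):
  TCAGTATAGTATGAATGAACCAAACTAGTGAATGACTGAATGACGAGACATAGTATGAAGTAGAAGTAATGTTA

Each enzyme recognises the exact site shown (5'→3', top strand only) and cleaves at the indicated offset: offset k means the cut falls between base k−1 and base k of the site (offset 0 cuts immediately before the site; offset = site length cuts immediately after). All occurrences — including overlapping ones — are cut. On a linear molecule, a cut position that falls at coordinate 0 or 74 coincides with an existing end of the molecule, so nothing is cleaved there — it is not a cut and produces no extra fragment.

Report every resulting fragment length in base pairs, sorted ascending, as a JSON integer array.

Site scan:
  PtaIII (AGTA, off=4): starts [2, 7, 51, 58, 64] → cuts [6, 11, 55, 62, 68]
  CdoIV (TGAATGA, off=4): starts [11, 28, 36] → cuts [15, 32, 40]

Pooled cuts: [6, 11, 15, 32, 40, 55, 62, 68]

Fragment lengths:
  [0,6): 6 bp
  [6,11): 5 bp
  [11,15): 4 bp
  [15,32): 17 bp
  [32,40): 8 bp
  [40,55): 15 bp
  [55,62): 7 bp
  [62,68): 6 bp
  [68,74): 6 bp

[4,5,6,6,6,7,8,15,17]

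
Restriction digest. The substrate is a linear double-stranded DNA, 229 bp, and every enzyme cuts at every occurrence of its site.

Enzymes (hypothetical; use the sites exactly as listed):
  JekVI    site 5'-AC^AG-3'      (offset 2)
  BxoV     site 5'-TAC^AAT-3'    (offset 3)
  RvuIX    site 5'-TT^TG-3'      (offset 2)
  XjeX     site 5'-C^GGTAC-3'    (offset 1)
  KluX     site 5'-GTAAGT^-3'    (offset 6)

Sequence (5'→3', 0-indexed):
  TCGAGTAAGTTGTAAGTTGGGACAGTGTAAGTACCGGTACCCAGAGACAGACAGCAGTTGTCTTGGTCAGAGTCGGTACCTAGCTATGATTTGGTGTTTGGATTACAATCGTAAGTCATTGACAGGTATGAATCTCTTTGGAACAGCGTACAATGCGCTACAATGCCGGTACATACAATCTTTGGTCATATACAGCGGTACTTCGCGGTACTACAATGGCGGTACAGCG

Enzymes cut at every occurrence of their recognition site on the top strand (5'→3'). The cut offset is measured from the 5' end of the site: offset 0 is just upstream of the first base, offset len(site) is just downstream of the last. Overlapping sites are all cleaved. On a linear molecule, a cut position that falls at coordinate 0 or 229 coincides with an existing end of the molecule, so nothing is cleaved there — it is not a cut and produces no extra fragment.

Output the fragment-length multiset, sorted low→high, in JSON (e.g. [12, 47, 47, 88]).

Site scan:
  JekVI ACAG/2: at [21, 46, 50, 121, 142, 191, 223] ⇒ [23, 48, 52, 123, 144, 193, 225]
  BxoV TACAAT/3: at [103, 148, 158, 173, 211] ⇒ [106, 151, 161, 176, 214]
  RvuIX TTTG/2: at [89, 96, 136, 180] ⇒ [91, 98, 138, 182]
  XjeX CGGTAC/1: at [34, 73, 166, 195, 205, 219] ⇒ [35, 74, 167, 196, 206, 220]
  KluX GTAAGT/6: at [4, 11, 26, 110] ⇒ [10, 17, 32, 116]

All cut coordinates (distinct, sorted): [10, 17, 23, 32, 35, 48, 52, 74, 91, 98, 106, 116, 123, 138, 144, 151, 161, 167, 176, 182, 193, 196, 206, 214, 220, 225]

Fragment lengths:
  [0,10): 10 bp
  [10,17): 7 bp
  [17,23): 6 bp
  [23,32): 9 bp
  [32,35): 3 bp
  [35,48): 13 bp
  [48,52): 4 bp
  [52,74): 22 bp
  [74,91): 17 bp
  [91,98): 7 bp
  [98,106): 8 bp
  [106,116): 10 bp
  [116,123): 7 bp
  [123,138): 15 bp
  [138,144): 6 bp
  [144,151): 7 bp
  [151,161): 10 bp
  [161,167): 6 bp
  [167,176): 9 bp
  [176,182): 6 bp
  [182,193): 11 bp
  [193,196): 3 bp
  [196,206): 10 bp
  [206,214): 8 bp
  [214,220): 6 bp
  [220,225): 5 bp
  [225,229): 4 bp

[3,3,4,4,5,6,6,6,6,6,7,7,7,7,8,8,9,9,10,10,10,10,11,13,15,17,22]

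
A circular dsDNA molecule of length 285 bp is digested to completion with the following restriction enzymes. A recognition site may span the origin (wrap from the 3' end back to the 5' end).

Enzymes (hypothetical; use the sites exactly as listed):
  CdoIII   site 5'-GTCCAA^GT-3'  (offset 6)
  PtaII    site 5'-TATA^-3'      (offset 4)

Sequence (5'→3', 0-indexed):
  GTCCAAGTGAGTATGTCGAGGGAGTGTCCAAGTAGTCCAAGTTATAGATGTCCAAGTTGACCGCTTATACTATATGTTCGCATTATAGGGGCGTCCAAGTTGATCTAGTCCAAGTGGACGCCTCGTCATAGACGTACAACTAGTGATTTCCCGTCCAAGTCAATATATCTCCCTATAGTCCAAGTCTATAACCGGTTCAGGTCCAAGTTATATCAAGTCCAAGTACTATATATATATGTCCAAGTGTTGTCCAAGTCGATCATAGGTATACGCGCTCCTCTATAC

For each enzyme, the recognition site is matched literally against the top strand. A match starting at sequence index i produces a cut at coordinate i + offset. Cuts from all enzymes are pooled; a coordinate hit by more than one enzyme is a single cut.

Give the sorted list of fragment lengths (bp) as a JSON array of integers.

[2,2,2,5,6,6,6,7,7,7,8,9,9,9,10,10,11,11,13,14,14,15,16,16,25,45]

Per-enzyme occurrences:
  CdoIII (GTCCAAGT, off=6): starts [0, 25, 34, 49, 92, 107, 152, 177, 200, 216, 237, 248] → cuts [6, 31, 40, 55, 98, 113, 158, 183, 206, 222, 243, 254]
  PtaII (TATA, off=4): starts [42, 65, 70, 83, 163, 173, 186, 208, 226, 228, 230, 232, 266, 280] → cuts [46, 69, 74, 87, 167, 177, 190, 212, 230, 232, 234, 236, 270, 284]

Pooled cuts: [6, 31, 40, 46, 55, 69, 74, 87, 98, 113, 158, 167, 177, 183, 190, 206, 212, 222, 230, 232, 234, 236, 243, 254, 270, 284]

Fragment lengths:
  6→31: 25 bp
  31→40: 9 bp
  40→46: 6 bp
  46→55: 9 bp
  55→69: 14 bp
  69→74: 5 bp
  74→87: 13 bp
  87→98: 11 bp
  98→113: 15 bp
  113→158: 45 bp
  158→167: 9 bp
  167→177: 10 bp
  177→183: 6 bp
  183→190: 7 bp
  190→206: 16 bp
  206→212: 6 bp
  212→222: 10 bp
  222→230: 8 bp
  230→232: 2 bp
  232→234: 2 bp
  234→236: 2 bp
  236→243: 7 bp
  243→254: 11 bp
  254→270: 16 bp
  270→284: 14 bp
  284→6 (wrap): 285-284+6 = 7 bp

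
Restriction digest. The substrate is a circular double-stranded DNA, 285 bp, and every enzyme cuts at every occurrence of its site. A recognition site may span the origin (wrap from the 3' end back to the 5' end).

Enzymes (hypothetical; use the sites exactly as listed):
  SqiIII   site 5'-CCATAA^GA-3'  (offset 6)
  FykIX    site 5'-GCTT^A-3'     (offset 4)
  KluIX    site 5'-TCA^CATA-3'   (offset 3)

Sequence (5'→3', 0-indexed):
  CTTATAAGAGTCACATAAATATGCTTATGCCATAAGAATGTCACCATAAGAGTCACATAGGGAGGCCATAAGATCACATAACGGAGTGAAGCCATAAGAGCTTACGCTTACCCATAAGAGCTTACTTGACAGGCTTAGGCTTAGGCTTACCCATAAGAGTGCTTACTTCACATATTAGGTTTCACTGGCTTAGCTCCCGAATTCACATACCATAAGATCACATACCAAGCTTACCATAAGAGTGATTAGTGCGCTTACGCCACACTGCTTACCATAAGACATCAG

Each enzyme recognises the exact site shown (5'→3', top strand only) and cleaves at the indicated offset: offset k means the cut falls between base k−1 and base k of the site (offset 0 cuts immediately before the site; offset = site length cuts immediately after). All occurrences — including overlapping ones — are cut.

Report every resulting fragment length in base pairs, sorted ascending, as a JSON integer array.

Site scan:
  SqiIII (CCATAAGA, off=6): starts [29, 43, 65, 91, 111, 150, 209, 233, 271] → cuts [35, 49, 71, 97, 117, 156, 215, 239, 277]
  FykIX (GCTTA, off=4): starts [22, 99, 105, 119, 132, 138, 144, 160, 187, 228, 252, 266, 284] → cuts [3, 26, 103, 109, 123, 136, 142, 148, 164, 191, 232, 256, 270]
  KluIX (TCACATA, off=3): starts [10, 52, 73, 167, 202, 217] → cuts [13, 55, 76, 170, 205, 220]

Pooled cuts: [3, 13, 26, 35, 49, 55, 71, 76, 97, 103, 109, 117, 123, 136, 142, 148, 156, 164, 170, 191, 205, 215, 220, 232, 239, 256, 270, 277]

Fragment lengths:
  3→13: 10 bp
  13→26: 13 bp
  26→35: 9 bp
  35→49: 14 bp
  49→55: 6 bp
  55→71: 16 bp
  71→76: 5 bp
  76→97: 21 bp
  97→103: 6 bp
  103→109: 6 bp
  109→117: 8 bp
  117→123: 6 bp
  123→136: 13 bp
  136→142: 6 bp
  142→148: 6 bp
  148→156: 8 bp
  156→164: 8 bp
  164→170: 6 bp
  170→191: 21 bp
  191→205: 14 bp
  205→215: 10 bp
  215→220: 5 bp
  220→232: 12 bp
  232→239: 7 bp
  239→256: 17 bp
  256→270: 14 bp
  270→277: 7 bp
  277→3 (wrap): 285-277+3 = 11 bp

[5,5,6,6,6,6,6,6,6,7,7,8,8,8,9,10,10,11,12,13,13,14,14,14,16,17,21,21]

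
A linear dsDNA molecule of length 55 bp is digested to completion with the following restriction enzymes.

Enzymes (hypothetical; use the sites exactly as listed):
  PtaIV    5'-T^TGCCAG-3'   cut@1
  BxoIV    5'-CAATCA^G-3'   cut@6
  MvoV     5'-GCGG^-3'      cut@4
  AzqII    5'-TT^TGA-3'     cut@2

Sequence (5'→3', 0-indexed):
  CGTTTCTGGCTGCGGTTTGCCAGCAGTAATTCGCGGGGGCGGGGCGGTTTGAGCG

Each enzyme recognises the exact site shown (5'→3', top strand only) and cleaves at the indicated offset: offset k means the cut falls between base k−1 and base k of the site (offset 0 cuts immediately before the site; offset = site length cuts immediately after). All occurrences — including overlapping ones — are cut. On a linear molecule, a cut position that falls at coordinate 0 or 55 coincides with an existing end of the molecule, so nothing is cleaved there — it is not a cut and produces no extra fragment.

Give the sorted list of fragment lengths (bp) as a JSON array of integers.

Per-enzyme occurrences:
  PtaIV (TTGCCAG, off=1): starts [16] → cuts [17]
  BxoIV (CAATCAG, off=6): no sites
  MvoV (GCGG, off=4): starts [11, 32, 38, 43] → cuts [15, 36, 42, 47]
  AzqII (TTTGA, off=2): starts [47] → cuts [49]

Pooled cuts: [15, 17, 36, 42, 47, 49]

Fragment lengths:
  [0,15): 15 bp
  [15,17): 2 bp
  [17,36): 19 bp
  [36,42): 6 bp
  [42,47): 5 bp
  [47,49): 2 bp
  [49,55): 6 bp

[2,2,5,6,6,15,19]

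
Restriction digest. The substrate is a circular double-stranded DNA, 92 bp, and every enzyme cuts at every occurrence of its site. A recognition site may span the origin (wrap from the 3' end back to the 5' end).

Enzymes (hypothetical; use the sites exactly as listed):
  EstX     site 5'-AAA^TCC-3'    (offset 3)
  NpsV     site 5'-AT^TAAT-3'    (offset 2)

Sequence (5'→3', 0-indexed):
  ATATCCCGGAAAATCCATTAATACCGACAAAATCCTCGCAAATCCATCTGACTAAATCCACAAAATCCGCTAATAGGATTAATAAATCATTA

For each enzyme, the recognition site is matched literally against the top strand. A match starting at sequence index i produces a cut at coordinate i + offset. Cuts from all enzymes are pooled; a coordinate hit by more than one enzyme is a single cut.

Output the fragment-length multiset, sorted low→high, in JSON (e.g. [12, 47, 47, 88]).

[5,9,10,11,14,14,14,15]

Site scan:
  EstX (AAATCC, off=3): starts [10, 29, 39, 53, 62] → cuts [13, 32, 42, 56, 65]
  NpsV (ATTAAT, off=2): starts [16, 77, 88] → cuts [18, 79, 90]

All cut coordinates (distinct, sorted): [13, 18, 32, 42, 56, 65, 79, 90]

Fragments:
  13→18: 5 bp
  18→32: 14 bp
  32→42: 10 bp
  42→56: 14 bp
  56→65: 9 bp
  65→79: 14 bp
  79→90: 11 bp
  90→13 (wrap): 92-90+13 = 15 bp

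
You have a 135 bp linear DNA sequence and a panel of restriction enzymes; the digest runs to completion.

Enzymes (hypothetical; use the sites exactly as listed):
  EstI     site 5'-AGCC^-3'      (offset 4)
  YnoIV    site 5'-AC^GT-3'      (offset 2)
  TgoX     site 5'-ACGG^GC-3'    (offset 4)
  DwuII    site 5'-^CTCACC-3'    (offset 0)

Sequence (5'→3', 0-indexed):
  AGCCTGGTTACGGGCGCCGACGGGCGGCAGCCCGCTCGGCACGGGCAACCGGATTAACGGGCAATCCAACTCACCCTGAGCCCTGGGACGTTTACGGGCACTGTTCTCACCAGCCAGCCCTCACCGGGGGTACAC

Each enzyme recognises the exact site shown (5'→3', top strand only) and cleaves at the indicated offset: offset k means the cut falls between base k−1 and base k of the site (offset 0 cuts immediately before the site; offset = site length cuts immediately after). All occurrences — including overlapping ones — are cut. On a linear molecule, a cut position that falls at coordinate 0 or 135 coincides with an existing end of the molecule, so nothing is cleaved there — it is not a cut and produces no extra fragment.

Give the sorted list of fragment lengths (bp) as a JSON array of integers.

Site scan:
  EstI AGCC/4: at [0, 28, 78, 111, 115] ⇒ [4, 32, 82, 115, 119]
  YnoIV ACGT/2: at [87] ⇒ [89]
  TgoX ACGGGC/4: at [9, 19, 40, 56, 93] ⇒ [13, 23, 44, 60, 97]
  DwuII CTCACC/0: at [69, 105, 119] ⇒ [69, 105, 119]

Pooled cuts: [4, 13, 23, 32, 44, 60, 69, 82, 89, 97, 105, 115, 119]

Fragments:
  [0,4): 4 bp
  [4,13): 9 bp
  [13,23): 10 bp
  [23,32): 9 bp
  [32,44): 12 bp
  [44,60): 16 bp
  [60,69): 9 bp
  [69,82): 13 bp
  [82,89): 7 bp
  [89,97): 8 bp
  [97,105): 8 bp
  [105,115): 10 bp
  [115,119): 4 bp
  [119,135): 16 bp

[4,4,7,8,8,9,9,9,10,10,12,13,16,16]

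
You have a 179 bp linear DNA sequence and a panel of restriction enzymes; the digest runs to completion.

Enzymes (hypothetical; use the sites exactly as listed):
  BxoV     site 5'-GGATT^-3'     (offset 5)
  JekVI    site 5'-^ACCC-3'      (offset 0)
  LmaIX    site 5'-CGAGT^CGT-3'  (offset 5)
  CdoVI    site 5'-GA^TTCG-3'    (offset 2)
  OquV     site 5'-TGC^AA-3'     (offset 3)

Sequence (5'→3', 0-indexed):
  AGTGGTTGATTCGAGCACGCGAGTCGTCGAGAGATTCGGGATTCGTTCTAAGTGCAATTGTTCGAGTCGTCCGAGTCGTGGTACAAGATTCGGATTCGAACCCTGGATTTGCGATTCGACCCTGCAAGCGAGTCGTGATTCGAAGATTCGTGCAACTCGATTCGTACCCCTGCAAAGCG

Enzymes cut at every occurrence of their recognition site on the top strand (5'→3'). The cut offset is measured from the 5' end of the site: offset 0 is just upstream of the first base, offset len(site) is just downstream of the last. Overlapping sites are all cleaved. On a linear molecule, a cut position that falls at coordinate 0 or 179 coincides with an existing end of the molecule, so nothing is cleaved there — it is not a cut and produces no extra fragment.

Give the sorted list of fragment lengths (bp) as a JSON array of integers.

[2,2,3,4,5,5,5,6,6,7,7,7,7,8,8,8,9,9,10,10,12,12,12,15]

Scan for sites:
  BxoV (GGATT, off=5): starts [38, 91, 104] → cuts [43, 96, 109]
  JekVI (ACCC, off=0): starts [99, 118, 165] → cuts [99, 118, 165]
  LmaIX (CGAGTCGT, off=5): starts [19, 62, 71, 128] → cuts [24, 67, 76, 133]
  CdoVI (GATTCG, off=2): starts [7, 32, 39, 86, 92, 112, 136, 144, 158] → cuts [9, 34, 41, 88, 94, 114, 138, 146, 160]
  OquV (TGCAA, off=3): starts [52, 122, 150, 170] → cuts [55, 125, 153, 173]

All cut coordinates (distinct, sorted): [9, 24, 34, 41, 43, 55, 67, 76, 88, 94, 96, 99, 109, 114, 118, 125, 133, 138, 146, 153, 160, 165, 173]

Fragment lengths:
  [0,9): 9 bp
  [9,24): 15 bp
  [24,34): 10 bp
  [34,41): 7 bp
  [41,43): 2 bp
  [43,55): 12 bp
  [55,67): 12 bp
  [67,76): 9 bp
  [76,88): 12 bp
  [88,94): 6 bp
  [94,96): 2 bp
  [96,99): 3 bp
  [99,109): 10 bp
  [109,114): 5 bp
  [114,118): 4 bp
  [118,125): 7 bp
  [125,133): 8 bp
  [133,138): 5 bp
  [138,146): 8 bp
  [146,153): 7 bp
  [153,160): 7 bp
  [160,165): 5 bp
  [165,173): 8 bp
  [173,179): 6 bp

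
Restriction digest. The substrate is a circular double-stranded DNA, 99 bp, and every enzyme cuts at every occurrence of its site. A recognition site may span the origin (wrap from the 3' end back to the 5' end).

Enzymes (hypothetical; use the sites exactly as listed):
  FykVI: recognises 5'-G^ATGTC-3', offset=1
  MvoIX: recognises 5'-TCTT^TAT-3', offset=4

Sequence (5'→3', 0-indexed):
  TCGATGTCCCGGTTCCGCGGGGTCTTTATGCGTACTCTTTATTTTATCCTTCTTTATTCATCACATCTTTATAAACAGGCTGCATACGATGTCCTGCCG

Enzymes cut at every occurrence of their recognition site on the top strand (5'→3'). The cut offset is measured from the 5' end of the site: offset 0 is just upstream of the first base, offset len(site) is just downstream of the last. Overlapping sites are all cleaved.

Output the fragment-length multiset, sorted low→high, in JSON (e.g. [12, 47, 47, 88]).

Scan for sites:
  FykVI GATGTC/1: at [2, 87] ⇒ [3, 88]
  MvoIX TCTTTAT/4: at [22, 35, 50, 65] ⇒ [26, 39, 54, 69]

Pooled cuts: [3, 26, 39, 54, 69, 88]

Fragment lengths:
  3→26: 23 bp
  26→39: 13 bp
  39→54: 15 bp
  54→69: 15 bp
  69→88: 19 bp
  88→3 (wrap): 99-88+3 = 14 bp

[13,14,15,15,19,23]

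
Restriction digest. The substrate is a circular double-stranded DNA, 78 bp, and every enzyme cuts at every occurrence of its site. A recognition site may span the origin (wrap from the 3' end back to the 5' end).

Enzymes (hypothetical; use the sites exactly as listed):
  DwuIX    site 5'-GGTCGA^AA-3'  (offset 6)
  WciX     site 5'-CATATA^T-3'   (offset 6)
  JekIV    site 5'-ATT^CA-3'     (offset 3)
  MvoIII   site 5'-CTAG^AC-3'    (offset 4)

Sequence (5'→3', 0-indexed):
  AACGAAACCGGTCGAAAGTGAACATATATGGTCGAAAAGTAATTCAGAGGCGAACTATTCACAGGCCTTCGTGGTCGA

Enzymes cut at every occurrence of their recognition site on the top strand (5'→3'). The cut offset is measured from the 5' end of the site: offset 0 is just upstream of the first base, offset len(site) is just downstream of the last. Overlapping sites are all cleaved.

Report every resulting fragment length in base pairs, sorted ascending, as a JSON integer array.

[7,9,13,15,15,19]

Per-enzyme occurrences:
  DwuIX GGTCGAAA/6: at [9, 29, 72] ⇒ [0, 15, 35]
  WciX CATATAT/6: at [22] ⇒ [28]
  JekIV ATTCA/3: at [41, 56] ⇒ [44, 59]
  MvoIII (CTAGAC, off=4): no sites

Pooled cuts: [0, 15, 28, 35, 44, 59]

Fragments:
  0→15: 15 bp
  15→28: 13 bp
  28→35: 7 bp
  35→44: 9 bp
  44→59: 15 bp
  59→0 (wrap): 78-59+0 = 19 bp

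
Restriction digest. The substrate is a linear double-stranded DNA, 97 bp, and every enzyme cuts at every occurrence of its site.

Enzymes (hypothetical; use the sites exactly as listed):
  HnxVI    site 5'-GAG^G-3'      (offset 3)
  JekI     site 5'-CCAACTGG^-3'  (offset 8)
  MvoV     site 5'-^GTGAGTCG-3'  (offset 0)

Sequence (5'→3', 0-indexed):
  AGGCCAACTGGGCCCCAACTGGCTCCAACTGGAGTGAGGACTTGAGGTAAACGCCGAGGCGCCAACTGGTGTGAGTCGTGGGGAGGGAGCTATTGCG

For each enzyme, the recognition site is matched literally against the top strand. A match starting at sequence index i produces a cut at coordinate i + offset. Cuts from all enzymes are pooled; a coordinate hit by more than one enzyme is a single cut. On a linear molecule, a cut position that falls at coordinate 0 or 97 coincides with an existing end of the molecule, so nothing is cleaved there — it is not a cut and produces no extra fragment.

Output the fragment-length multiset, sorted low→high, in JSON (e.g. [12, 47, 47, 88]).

[1,6,8,10,11,11,11,12,12,15]

Site scan:
  HnxVI (GAGG, off=3): starts [35, 43, 55, 82] → cuts [38, 46, 58, 85]
  JekI (CCAACTGG, off=8): starts [3, 14, 24, 61] → cuts [11, 22, 32, 69]
  MvoV (GTGAGTCG, off=0): starts [70] → cuts [70]

All cut coordinates (distinct, sorted): [11, 22, 32, 38, 46, 58, 69, 70, 85]

Fragments:
  [0,11): 11 bp
  [11,22): 11 bp
  [22,32): 10 bp
  [32,38): 6 bp
  [38,46): 8 bp
  [46,58): 12 bp
  [58,69): 11 bp
  [69,70): 1 bp
  [70,85): 15 bp
  [85,97): 12 bp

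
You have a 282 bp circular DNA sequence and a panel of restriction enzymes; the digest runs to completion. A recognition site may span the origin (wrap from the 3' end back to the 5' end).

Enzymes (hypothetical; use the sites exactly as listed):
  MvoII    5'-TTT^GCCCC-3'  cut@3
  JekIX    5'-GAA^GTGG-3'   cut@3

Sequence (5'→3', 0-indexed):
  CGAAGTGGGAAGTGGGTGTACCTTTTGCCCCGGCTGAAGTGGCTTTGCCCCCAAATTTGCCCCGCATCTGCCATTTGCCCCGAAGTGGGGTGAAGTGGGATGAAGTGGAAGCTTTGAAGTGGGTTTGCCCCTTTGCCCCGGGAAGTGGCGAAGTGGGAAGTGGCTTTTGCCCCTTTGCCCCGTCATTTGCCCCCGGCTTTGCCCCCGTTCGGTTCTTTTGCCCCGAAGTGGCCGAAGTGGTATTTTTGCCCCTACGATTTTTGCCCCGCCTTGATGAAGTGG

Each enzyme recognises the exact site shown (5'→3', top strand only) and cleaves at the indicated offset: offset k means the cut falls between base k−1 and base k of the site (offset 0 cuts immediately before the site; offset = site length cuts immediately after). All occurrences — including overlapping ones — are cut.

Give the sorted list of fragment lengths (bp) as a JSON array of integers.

Site scan:
  MvoII (TTTGCCCC, off=3): starts [23, 43, 55, 73, 123, 131, 165, 173, 185, 197, 216, 244, 259] → cuts [26, 46, 58, 76, 126, 134, 168, 176, 188, 200, 219, 247, 262]
  JekIX (GAAGTGG, off=3): starts [1, 8, 35, 81, 91, 101, 115, 141, 149, 156, 224, 233, 275] → cuts [4, 11, 38, 84, 94, 104, 118, 144, 152, 159, 227, 236, 278]

All cut coordinates (distinct, sorted): [4, 11, 26, 38, 46, 58, 76, 84, 94, 104, 118, 126, 134, 144, 152, 159, 168, 176, 188, 200, 219, 227, 236, 247, 262, 278]

Fragment lengths:
  4→11: 7 bp
  11→26: 15 bp
  26→38: 12 bp
  38→46: 8 bp
  46→58: 12 bp
  58→76: 18 bp
  76→84: 8 bp
  84→94: 10 bp
  94→104: 10 bp
  104→118: 14 bp
  118→126: 8 bp
  126→134: 8 bp
  134→144: 10 bp
  144→152: 8 bp
  152→159: 7 bp
  159→168: 9 bp
  168→176: 8 bp
  176→188: 12 bp
  188→200: 12 bp
  200→219: 19 bp
  219→227: 8 bp
  227→236: 9 bp
  236→247: 11 bp
  247→262: 15 bp
  262→278: 16 bp
  278→4 (wrap): 282-278+4 = 8 bp

[7,7,8,8,8,8,8,8,8,8,9,9,10,10,10,11,12,12,12,12,14,15,15,16,18,19]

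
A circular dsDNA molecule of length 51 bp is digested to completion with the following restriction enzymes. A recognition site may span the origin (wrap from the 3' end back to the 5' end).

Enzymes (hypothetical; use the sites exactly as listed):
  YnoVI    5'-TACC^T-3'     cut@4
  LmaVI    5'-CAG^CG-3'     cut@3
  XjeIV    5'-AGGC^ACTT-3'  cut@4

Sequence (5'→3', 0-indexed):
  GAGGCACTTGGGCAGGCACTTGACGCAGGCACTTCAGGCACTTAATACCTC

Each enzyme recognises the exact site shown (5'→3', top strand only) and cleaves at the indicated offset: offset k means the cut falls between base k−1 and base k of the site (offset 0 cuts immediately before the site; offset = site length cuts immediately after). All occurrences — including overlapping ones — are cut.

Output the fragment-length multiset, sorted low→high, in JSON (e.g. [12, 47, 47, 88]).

Site scan:
  YnoVI TACCT/4: at [45] ⇒ [49]
  LmaVI (CAGCG, off=3): no sites
  XjeIV AGGCACTT/4: at [1, 13, 26, 35] ⇒ [5, 17, 30, 39]

Pooled cuts: [5, 17, 30, 39, 49]

Fragment lengths:
  5→17: 12 bp
  17→30: 13 bp
  30→39: 9 bp
  39→49: 10 bp
  49→5 (wrap): 51-49+5 = 7 bp

[7,9,10,12,13]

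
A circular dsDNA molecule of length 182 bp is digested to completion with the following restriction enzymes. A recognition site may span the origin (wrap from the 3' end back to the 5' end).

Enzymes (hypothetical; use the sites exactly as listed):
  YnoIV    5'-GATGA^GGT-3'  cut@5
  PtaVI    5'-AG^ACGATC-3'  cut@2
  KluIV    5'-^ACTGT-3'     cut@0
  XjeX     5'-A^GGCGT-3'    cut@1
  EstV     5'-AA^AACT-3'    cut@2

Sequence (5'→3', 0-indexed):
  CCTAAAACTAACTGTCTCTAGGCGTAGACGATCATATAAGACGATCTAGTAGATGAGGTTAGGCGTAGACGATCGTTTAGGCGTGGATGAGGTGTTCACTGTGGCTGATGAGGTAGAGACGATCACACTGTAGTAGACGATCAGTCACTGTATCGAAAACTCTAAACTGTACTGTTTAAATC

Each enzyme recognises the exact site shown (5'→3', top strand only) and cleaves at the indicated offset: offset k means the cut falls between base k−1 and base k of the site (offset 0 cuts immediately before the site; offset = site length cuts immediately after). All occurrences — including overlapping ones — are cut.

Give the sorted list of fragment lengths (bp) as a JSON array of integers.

Per-enzyme occurrences:
  YnoIV (GATGAGGT, off=5): starts [51, 85, 106] → cuts [56, 90, 111]
  PtaVI (AGACGATC, off=2): starts [25, 38, 66, 116, 134] → cuts [27, 40, 68, 118, 136]
  KluIV (ACTGT, off=0): starts [10, 97, 126, 146, 165, 170] → cuts [10, 97, 126, 146, 165, 170]
  XjeX (AGGCGT, off=1): starts [19, 60, 78] → cuts [20, 61, 79]
  EstV (AAAACT, off=2): starts [3, 155] → cuts [5, 157]

All cut coordinates (distinct, sorted): [5, 10, 20, 27, 40, 56, 61, 68, 79, 90, 97, 111, 118, 126, 136, 146, 157, 165, 170]

Fragment lengths:
  5→10: 5 bp
  10→20: 10 bp
  20→27: 7 bp
  27→40: 13 bp
  40→56: 16 bp
  56→61: 5 bp
  61→68: 7 bp
  68→79: 11 bp
  79→90: 11 bp
  90→97: 7 bp
  97→111: 14 bp
  111→118: 7 bp
  118→126: 8 bp
  126→136: 10 bp
  136→146: 10 bp
  146→157: 11 bp
  157→165: 8 bp
  165→170: 5 bp
  170→5 (wrap): 182-170+5 = 17 bp

[5,5,5,7,7,7,7,8,8,10,10,10,11,11,11,13,14,16,17]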